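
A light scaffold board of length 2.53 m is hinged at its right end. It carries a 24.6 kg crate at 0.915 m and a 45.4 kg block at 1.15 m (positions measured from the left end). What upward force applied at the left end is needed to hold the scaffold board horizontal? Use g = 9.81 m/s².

F ≈ 397 N

Take moments about the right end.
Crate: 24.6 × 9.81 = 241.3 N down at 0.915 m → arm 1.615 m, τ = 241.3 × 1.615 = 389.7 N·m counterclockwise.
Block: 45.4 × 9.81 = 445.4 N down at 1.15 m → arm 1.38 m, τ = 445.4 × 1.38 = 614.7 N·m counterclockwise.
Net moment of the loads = 1004 N·m counterclockwise.
The upward force F acts at the left end, arm 2.53 m, giving F × 2.53 clockwise.
Στ = 0 ⇒ F × 2.53 = 1004 ⇒ F = 1004 / 2.53 = 397 N.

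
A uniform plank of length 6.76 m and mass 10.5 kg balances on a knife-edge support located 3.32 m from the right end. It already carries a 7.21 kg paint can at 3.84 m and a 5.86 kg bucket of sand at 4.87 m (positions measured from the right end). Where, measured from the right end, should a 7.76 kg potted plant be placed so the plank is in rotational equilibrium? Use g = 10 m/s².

Take moments about the knife-edge support (at 3.32 m from the right end).
Beam weight: 10.5 × 10 = 105 N down at 3.38 m → arm 0.06 m, τ = 105 × 0.06 = 6.3 N·m counterclockwise.
Paint can: 7.21 × 10 = 72.1 N down at 3.84 m → arm 0.52 m, τ = 72.1 × 0.52 = 37.49 N·m counterclockwise.
Bucket of sand: 5.86 × 10 = 58.6 N down at 4.87 m → arm 1.55 m, τ = 58.6 × 1.55 = 90.83 N·m counterclockwise.
Net moment of existing loads = 134.6 N·m counterclockwise.
The potted plant weighs 7.76 × 10 = 77.6 N and must supply an equal clockwise moment, so its lever arm about the knife-edge support is 134.6 / 77.6 = 1.73 m.
That puts it at 3.32 − 1.73 = 1.59 m from the right end.

x ≈ 1.59 m from the right end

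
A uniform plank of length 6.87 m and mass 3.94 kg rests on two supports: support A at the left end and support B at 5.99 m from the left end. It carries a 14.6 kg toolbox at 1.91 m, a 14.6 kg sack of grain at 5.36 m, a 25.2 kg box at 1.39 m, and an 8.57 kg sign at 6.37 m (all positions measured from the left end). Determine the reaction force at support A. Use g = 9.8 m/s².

About support B:
Beam weight: 3.94 × 9.8 = 38.61 N down at 3.435 m → arm 2.555 m, τ = 38.61 × 2.555 = 98.65 N·m counterclockwise.
Toolbox: 14.6 × 9.8 = 143.1 N down at 1.91 m → arm 4.08 m, τ = 143.1 × 4.08 = 583.8 N·m counterclockwise.
Sack of grain: 14.6 × 9.8 = 143.1 N down at 5.36 m → arm 0.63 m, τ = 143.1 × 0.63 = 90.15 N·m counterclockwise.
Box: 25.2 × 9.8 = 247 N down at 1.39 m → arm 4.6 m, τ = 247 × 4.6 = 1136 N·m counterclockwise.
Sign: 8.57 × 9.8 = 83.99 N down at 6.37 m → arm 0.38 m, τ = 83.99 × 0.38 = 31.92 N·m clockwise.
Net load moment about support B = 1877 N·m counterclockwise.
Reaction R at support A is upward at 0 m, arm 5.99 m → moment R × 5.99 clockwise.
For rotational equilibrium, R × 5.99 = 1877, so R = 313 N.

R_A ≈ 313 N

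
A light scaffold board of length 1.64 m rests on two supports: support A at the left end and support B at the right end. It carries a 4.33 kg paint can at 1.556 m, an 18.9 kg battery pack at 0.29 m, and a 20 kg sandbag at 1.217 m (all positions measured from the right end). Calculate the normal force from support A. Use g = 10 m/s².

Take moments about support B.
Paint can: 4.33 × 10 = 43.3 N down at 1.556 m → arm 1.556 m, τ = 43.3 × 1.556 = 67.37 N·m counterclockwise.
Battery pack: 18.9 × 10 = 189 N down at 0.29 m → arm 0.29 m, τ = 189 × 0.29 = 54.81 N·m counterclockwise.
Sandbag: 20 × 10 = 200 N down at 1.217 m → arm 1.217 m, τ = 200 × 1.217 = 243.4 N·m counterclockwise.
Net load moment about support B = 365.6 N·m counterclockwise.
Reaction R at support A is upward at 1.64 m, arm 1.64 m → moment R × 1.64 clockwise.
Setting net torque to zero: R × 1.64 = 365.6 → R = 223 N.

R_A ≈ 223 N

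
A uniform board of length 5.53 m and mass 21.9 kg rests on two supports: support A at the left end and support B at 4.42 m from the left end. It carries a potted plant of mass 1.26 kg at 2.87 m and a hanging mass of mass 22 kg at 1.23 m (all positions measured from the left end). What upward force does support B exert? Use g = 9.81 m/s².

About support A:
Beam weight: 21.9 × 9.81 = 214.8 N down at 2.765 m → arm 2.765 m, τ = 214.8 × 2.765 = 593.9 N·m clockwise.
Potted plant: 1.26 × 9.81 = 12.36 N down at 2.87 m → arm 2.87 m, τ = 12.36 × 2.87 = 35.47 N·m clockwise.
Hanging mass: 22 × 9.81 = 215.8 N down at 1.23 m → arm 1.23 m, τ = 215.8 × 1.23 = 265.4 N·m clockwise.
Net load moment about support A = 894.8 N·m clockwise.
Reaction R at support B is upward at 4.42 m, arm 4.42 m → moment R × 4.42 counterclockwise.
Στ = 0 ⇒ R × 4.42 = 894.8 ⇒ R = 202 N.

R_B ≈ 202 N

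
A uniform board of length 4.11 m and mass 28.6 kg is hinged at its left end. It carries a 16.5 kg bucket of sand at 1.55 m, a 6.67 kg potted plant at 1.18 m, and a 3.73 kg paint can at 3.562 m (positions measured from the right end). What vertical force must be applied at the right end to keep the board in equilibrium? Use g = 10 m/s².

Choose the left end as the axis so the unknown pivot reaction has zero arm there.
Beam weight: 28.6 × 10 = 286 N down at 2.055 m → arm 2.055 m, τ = 286 × 2.055 = 587.7 N·m clockwise.
Bucket of sand: 16.5 × 10 = 165 N down at 1.55 m → arm 2.56 m, τ = 165 × 2.56 = 422.4 N·m clockwise.
Potted plant: 6.67 × 10 = 66.7 N down at 1.18 m → arm 2.93 m, τ = 66.7 × 2.93 = 195.4 N·m clockwise.
Paint can: 3.73 × 10 = 37.3 N down at 3.562 m → arm 0.548 m, τ = 37.3 × 0.548 = 20.44 N·m clockwise.
Net moment of the loads = 1226 N·m clockwise.
The upward force F acts at the right end, arm 4.11 m, giving F × 4.11 counterclockwise.
Setting net torque to zero: F × 4.11 = 1226 → F = 1226 / 4.11 = 298 N.

F ≈ 298 N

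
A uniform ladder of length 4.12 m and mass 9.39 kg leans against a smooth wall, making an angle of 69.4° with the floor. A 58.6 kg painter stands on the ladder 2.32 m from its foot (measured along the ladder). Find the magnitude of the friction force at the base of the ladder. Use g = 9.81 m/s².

Sum moments about the foot of the ladder (the floor normal and friction both act there and drop out).
Ladder weight 9.39×9.81 = 92.12 N acts at 2.06 m along the ladder; its horizontal arm is 2.06·cos69.4° = 0.7248 m → τ = 66.77 N·m clockwise.
Painter: 58.6×9.81 = 574.9 N at 2.32 m → arm 0.8163 m → τ = 469.3 N·m clockwise.
Wall normal N acts horizontally at the top; its moment arm is the height L sinθ = 4.12·sin69.4° = 3.857 m, counterclockwise.
Στ = 0 ⇒ N × 3.857 = 536.1 ⇒ N = 139 N.
ΣFx = 0: friction at the foot balances the wall's push, so f = N_wall = 139 N.

f ≈ 139 N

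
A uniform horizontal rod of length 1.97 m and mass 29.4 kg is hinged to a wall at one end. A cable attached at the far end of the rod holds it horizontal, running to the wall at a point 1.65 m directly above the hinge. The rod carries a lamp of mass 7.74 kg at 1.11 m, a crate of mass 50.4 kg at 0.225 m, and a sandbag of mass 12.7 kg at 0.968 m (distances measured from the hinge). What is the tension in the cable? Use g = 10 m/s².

T ≈ 484 N

Choose the hinge as the axis so the unknown hinge reaction has zero arm there.
Beam weight: 29.4 × 10 = 294 N down at 0.985 m → arm 0.985 m, τ = 294 × 0.985 = 289.6 N·m clockwise.
Lamp: 7.74 × 10 = 77.4 N down at 1.11 m → arm 1.11 m, τ = 77.4 × 1.11 = 85.91 N·m clockwise.
Crate: 50.4 × 10 = 504 N down at 0.225 m → arm 0.225 m, τ = 504 × 0.225 = 113.4 N·m clockwise.
Sandbag: 12.7 × 10 = 127 N down at 0.968 m → arm 0.968 m, τ = 127 × 0.968 = 122.9 N·m clockwise.
Total clockwise load moment = 611.8 N·m.
The cable tension T acts at 1.97 m; only its component perpendicular to the rod, T sinθ, produces torque. sinθ = h/√(h²+d²) = 1.65/√(1.65²+1.97²) = 0.6421.
Setting net torque to zero: T × 1.97 × 0.6421 = 611.8 → T = 611.8 / 1.265 = 484 N.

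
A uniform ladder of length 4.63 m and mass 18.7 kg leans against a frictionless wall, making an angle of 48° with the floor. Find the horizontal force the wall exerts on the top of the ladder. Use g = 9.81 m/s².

About the foot of the ladder:
Ladder weight 18.7×9.81 = 183.4 N acts at 2.315 m along the ladder; its horizontal arm is 2.315·cos48° = 1.549 m → τ = 284.1 N·m clockwise.
Wall normal N acts horizontally at the top; its moment arm is the height L sinθ = 4.63·sin48° = 3.441 m, counterclockwise.
Balancing moments: N × 3.441 = 284.1, giving N = 82.6 N.

N_wall ≈ 82.6 N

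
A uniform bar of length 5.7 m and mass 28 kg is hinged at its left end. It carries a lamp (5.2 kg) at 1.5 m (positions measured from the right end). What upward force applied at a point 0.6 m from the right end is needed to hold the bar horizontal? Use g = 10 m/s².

F ≈ 199 N

About the left end:
Beam weight: 28 × 10 = 280 N down at 2.85 m → arm 2.85 m, τ = 280 × 2.85 = 798 N·m clockwise.
Lamp: 5.2 × 10 = 52 N down at 1.5 m → arm 4.2 m, τ = 52 × 4.2 = 218.4 N·m clockwise.
Net moment of the loads = 1016 N·m clockwise.
The upward force F acts at a point 0.6 m from the right end, arm 5.1 m, giving F × 5.1 counterclockwise.
Setting net torque to zero: F × 5.1 = 1016 → F = 1016 / 5.1 = 199 N.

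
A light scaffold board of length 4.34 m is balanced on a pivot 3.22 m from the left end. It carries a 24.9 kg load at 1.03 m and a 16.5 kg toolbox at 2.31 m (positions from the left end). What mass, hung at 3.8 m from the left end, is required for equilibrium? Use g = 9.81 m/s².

m ≈ 120 kg

About the pivot (at 3.22 m from the left end):
Load: 24.9 × 9.81 = 244.3 N down at 1.03 m → arm 2.19 m, τ = 244.3 × 2.19 = 535 N·m counterclockwise.
Toolbox: 16.5 × 9.81 = 161.9 N down at 2.31 m → arm 0.91 m, τ = 161.9 × 0.91 = 147.3 N·m counterclockwise.
Net moment of known loads = 682.3 N·m counterclockwise.
An unknown mass m at 3.8 m has arm 0.58 m; its moment is m·g·0.58 clockwise.
Στ = 0 ⇒ m × 9.81 × 0.58 = 682.3 ⇒ m = 682.3 / (9.81 × 0.58) = 120 kg.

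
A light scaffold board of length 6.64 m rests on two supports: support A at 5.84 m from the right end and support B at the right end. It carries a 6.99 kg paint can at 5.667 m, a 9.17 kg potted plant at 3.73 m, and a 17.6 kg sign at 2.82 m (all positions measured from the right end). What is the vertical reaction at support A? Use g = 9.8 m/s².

R_A ≈ 207 N

About support B:
Paint can: 6.99 × 9.8 = 68.5 N down at 5.667 m → arm 5.667 m, τ = 68.5 × 5.667 = 388.2 N·m counterclockwise.
Potted plant: 9.17 × 9.8 = 89.87 N down at 3.73 m → arm 3.73 m, τ = 89.87 × 3.73 = 335.2 N·m counterclockwise.
Sign: 17.6 × 9.8 = 172.5 N down at 2.82 m → arm 2.82 m, τ = 172.5 × 2.82 = 486.4 N·m counterclockwise.
Net load moment about support B = 1210 N·m counterclockwise.
Reaction R at support A is upward at 5.84 m, arm 5.84 m → moment R × 5.84 clockwise.
Στ = 0 ⇒ R × 5.84 = 1210 ⇒ R = 207 N.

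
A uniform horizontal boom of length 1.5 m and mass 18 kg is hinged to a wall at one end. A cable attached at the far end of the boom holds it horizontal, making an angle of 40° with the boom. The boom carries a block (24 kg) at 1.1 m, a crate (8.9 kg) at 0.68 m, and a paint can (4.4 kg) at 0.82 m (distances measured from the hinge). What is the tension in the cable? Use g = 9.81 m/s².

Take moments about the hinge.
Beam weight: 18 × 9.81 = 176.6 N down at 0.75 m → arm 0.75 m, τ = 176.6 × 0.75 = 132.4 N·m clockwise.
Block: 24 × 9.81 = 235.4 N down at 1.1 m → arm 1.1 m, τ = 235.4 × 1.1 = 258.9 N·m clockwise.
Crate: 8.9 × 9.81 = 87.31 N down at 0.68 m → arm 0.68 m, τ = 87.31 × 0.68 = 59.37 N·m clockwise.
Paint can: 4.4 × 9.81 = 43.16 N down at 0.82 m → arm 0.82 m, τ = 43.16 × 0.82 = 35.39 N·m clockwise.
Total clockwise load moment = 486.1 N·m.
The cable tension T acts at 1.5 m; only its component perpendicular to the boom, T sinθ, produces torque. sin 40° = 0.6428.
Balancing moments: T × 1.5 × 0.6428 = 486.1, giving T = 486.1 / 0.9642 = 504 N.

T ≈ 504 N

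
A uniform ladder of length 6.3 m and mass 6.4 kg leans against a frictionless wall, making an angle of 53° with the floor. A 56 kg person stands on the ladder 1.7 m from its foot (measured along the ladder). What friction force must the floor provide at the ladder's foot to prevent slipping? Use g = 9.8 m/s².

Taking torques about the foot of the ladder:
Ladder weight 6.4×9.8 = 62.72 N acts at 3.15 m along the ladder; its horizontal arm is 3.15·cos53° = 1.896 m → τ = 118.9 N·m clockwise.
Person: 56×9.8 = 548.8 N at 1.7 m → arm 1.023 m → τ = 561.4 N·m clockwise.
Wall normal N acts horizontally at the top; its moment arm is the height L sinθ = 6.3·sin53° = 5.031 m, counterclockwise.
Setting net torque to zero: N × 5.031 = 680.3 → N = 135 N.
ΣFx = 0: friction at the foot balances the wall's push, so f = N_wall = 135 N.

f ≈ 135 N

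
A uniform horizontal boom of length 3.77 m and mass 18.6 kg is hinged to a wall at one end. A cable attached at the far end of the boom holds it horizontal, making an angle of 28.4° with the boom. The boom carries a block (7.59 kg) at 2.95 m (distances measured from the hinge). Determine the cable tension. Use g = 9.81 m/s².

Choose the hinge as the axis so the unknown hinge reaction has zero arm there.
Beam weight: 18.6 × 9.81 = 182.5 N down at 1.885 m → arm 1.885 m, τ = 182.5 × 1.885 = 344 N·m clockwise.
Block: 7.59 × 9.81 = 74.46 N down at 2.95 m → arm 2.95 m, τ = 74.46 × 2.95 = 219.7 N·m clockwise.
Total clockwise load moment = 563.7 N·m.
The cable tension T acts at 3.77 m; only its component perpendicular to the boom, T sinθ, produces torque. sin 28.4° = 0.4756.
For rotational equilibrium, T × 3.77 × 0.4756 = 563.7, so T = 563.7 / 1.793 = 314 N.

T ≈ 314 N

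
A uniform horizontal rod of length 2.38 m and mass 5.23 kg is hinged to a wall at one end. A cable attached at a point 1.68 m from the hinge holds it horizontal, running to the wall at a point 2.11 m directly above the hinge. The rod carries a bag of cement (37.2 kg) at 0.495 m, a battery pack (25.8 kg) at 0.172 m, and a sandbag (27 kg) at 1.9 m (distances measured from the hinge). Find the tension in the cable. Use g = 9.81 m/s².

About the hinge:
Beam weight: 5.23 × 9.81 = 51.31 N down at 1.19 m → arm 1.19 m, τ = 51.31 × 1.19 = 61.06 N·m clockwise.
Bag of cement: 37.2 × 9.81 = 364.9 N down at 0.495 m → arm 0.495 m, τ = 364.9 × 0.495 = 180.6 N·m clockwise.
Battery pack: 25.8 × 9.81 = 253.1 N down at 0.172 m → arm 0.172 m, τ = 253.1 × 0.172 = 43.53 N·m clockwise.
Sandbag: 27 × 9.81 = 264.9 N down at 1.9 m → arm 1.9 m, τ = 264.9 × 1.9 = 503.3 N·m clockwise.
Total clockwise load moment = 788.5 N·m.
The cable tension T acts at 1.68 m; only its component perpendicular to the rod, T sinθ, produces torque. sinθ = h/√(h²+d²) = 2.11/√(2.11²+1.68²) = 0.7823.
Balancing moments: T × 1.68 × 0.7823 = 788.5, giving T = 788.5 / 1.314 = 600 N.

T ≈ 600 N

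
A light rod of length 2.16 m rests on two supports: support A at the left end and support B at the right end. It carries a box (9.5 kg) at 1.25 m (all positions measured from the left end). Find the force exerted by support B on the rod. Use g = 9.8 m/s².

R_B ≈ 53.9 N

Take moments about support A.
Box: 9.5 × 9.8 = 93.1 N down at 1.25 m → arm 1.25 m, τ = 93.1 × 1.25 = 116.4 N·m clockwise.
Net load moment about support A = 116.4 N·m clockwise.
Reaction R at support B is upward at 2.16 m, arm 2.16 m → moment R × 2.16 counterclockwise.
For rotational equilibrium, R × 2.16 = 116.4, so R = 53.9 N.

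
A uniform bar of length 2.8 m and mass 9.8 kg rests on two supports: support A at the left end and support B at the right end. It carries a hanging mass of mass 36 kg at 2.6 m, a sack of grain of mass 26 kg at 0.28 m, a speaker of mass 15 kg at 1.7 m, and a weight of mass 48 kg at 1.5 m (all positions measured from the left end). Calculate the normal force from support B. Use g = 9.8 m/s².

Take moments about support A.
Beam weight: 9.8 × 9.8 = 96.04 N down at 1.4 m → arm 1.4 m, τ = 96.04 × 1.4 = 134.5 N·m clockwise.
Hanging mass: 36 × 9.8 = 352.8 N down at 2.6 m → arm 2.6 m, τ = 352.8 × 2.6 = 917.3 N·m clockwise.
Sack of grain: 26 × 9.8 = 254.8 N down at 0.28 m → arm 0.28 m, τ = 254.8 × 0.28 = 71.34 N·m clockwise.
Speaker: 15 × 9.8 = 147 N down at 1.7 m → arm 1.7 m, τ = 147 × 1.7 = 249.9 N·m clockwise.
Weight: 48 × 9.8 = 470.4 N down at 1.5 m → arm 1.5 m, τ = 470.4 × 1.5 = 705.6 N·m clockwise.
Net load moment about support A = 2079 N·m clockwise.
Reaction R at support B is upward at 2.8 m, arm 2.8 m → moment R × 2.8 counterclockwise.
Balancing moments: R × 2.8 = 2079, giving R = 742 N.

R_B ≈ 742 N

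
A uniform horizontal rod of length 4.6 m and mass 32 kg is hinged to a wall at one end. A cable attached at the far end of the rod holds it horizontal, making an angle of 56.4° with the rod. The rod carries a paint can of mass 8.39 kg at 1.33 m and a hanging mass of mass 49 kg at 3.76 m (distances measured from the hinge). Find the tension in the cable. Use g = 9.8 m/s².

T ≈ 688 N

Sum moments about the hinge (the unknown hinge reaction has zero arm there).
Beam weight: 32 × 9.8 = 313.6 N down at 2.3 m → arm 2.3 m, τ = 313.6 × 2.3 = 721.3 N·m clockwise.
Paint can: 8.39 × 9.8 = 82.22 N down at 1.33 m → arm 1.33 m, τ = 82.22 × 1.33 = 109.4 N·m clockwise.
Hanging mass: 49 × 9.8 = 480.2 N down at 3.76 m → arm 3.76 m, τ = 480.2 × 3.76 = 1806 N·m clockwise.
Total clockwise load moment = 2637 N·m.
The cable tension T acts at 4.6 m; only its component perpendicular to the rod, T sinθ, produces torque. sin 56.4° = 0.8329.
Στ = 0 ⇒ T × 4.6 × 0.8329 = 2637 ⇒ T = 2637 / 3.831 = 688 N.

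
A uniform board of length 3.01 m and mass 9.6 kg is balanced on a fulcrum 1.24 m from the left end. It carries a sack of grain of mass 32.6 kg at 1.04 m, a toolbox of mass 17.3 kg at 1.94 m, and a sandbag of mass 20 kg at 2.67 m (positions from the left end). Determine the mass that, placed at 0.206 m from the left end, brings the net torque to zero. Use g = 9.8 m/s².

Choose the fulcrum (at 1.24 m from the left end) as the axis so the support reaction has zero arm there.
Beam weight: 9.6 × 9.8 = 94.08 N down at 1.505 m → arm 0.265 m, τ = 94.08 × 0.265 = 24.93 N·m clockwise.
Sack of grain: 32.6 × 9.8 = 319.5 N down at 1.04 m → arm 0.2 m, τ = 319.5 × 0.2 = 63.9 N·m counterclockwise.
Toolbox: 17.3 × 9.8 = 169.5 N down at 1.94 m → arm 0.7 m, τ = 169.5 × 0.7 = 118.6 N·m clockwise.
Sandbag: 20 × 9.8 = 196 N down at 2.67 m → arm 1.43 m, τ = 196 × 1.43 = 280.3 N·m clockwise.
Net moment of known loads = 359.9 N·m clockwise.
An unknown mass m at 0.206 m has arm 1.034 m; its moment is m·g·1.034 counterclockwise.
Στ = 0 ⇒ m × 9.8 × 1.034 = 359.9 ⇒ m = 359.9 / (9.8 × 1.034) = 35.5 kg.

m ≈ 35.5 kg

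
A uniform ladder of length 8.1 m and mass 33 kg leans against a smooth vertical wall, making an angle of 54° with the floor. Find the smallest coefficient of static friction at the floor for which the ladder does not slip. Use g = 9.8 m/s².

Taking torques about the foot of the ladder:
Ladder weight 33×9.8 = 323.4 N acts at 4.05 m along the ladder; its horizontal arm is 4.05·cos54° = 2.381 m → τ = 770 N·m clockwise.
Wall normal N acts horizontally at the top; its moment arm is the height L sinθ = 8.1·sin54° = 6.553 m, counterclockwise.
For rotational equilibrium, N × 6.553 = 770, so N = 117.5 N.
ΣFx = 0 ⇒ f = N_wall = 117.5 N. ΣFy = 0 ⇒ N_floor = 323.4 N.
μ_min = f / N_floor = 117.5 / 323.4 = 0.363.

μ_min ≈ 0.363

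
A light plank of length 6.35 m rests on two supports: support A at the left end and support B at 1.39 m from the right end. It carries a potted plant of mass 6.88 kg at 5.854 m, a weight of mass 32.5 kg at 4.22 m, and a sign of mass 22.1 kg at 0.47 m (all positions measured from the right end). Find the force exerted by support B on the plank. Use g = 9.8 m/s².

R_B ≈ 400 N

Take moments about support A.
Potted plant: 6.88 × 9.8 = 67.42 N down at 5.854 m → arm 0.496 m, τ = 67.42 × 0.496 = 33.44 N·m clockwise.
Weight: 32.5 × 9.8 = 318.5 N down at 4.22 m → arm 2.13 m, τ = 318.5 × 2.13 = 678.4 N·m clockwise.
Sign: 22.1 × 9.8 = 216.6 N down at 0.47 m → arm 5.88 m, τ = 216.6 × 5.88 = 1274 N·m clockwise.
Net load moment about support A = 1986 N·m clockwise.
Reaction R at support B is upward at 1.39 m, arm 4.96 m → moment R × 4.96 counterclockwise.
Balancing moments: R × 4.96 = 1986, giving R = 400 N.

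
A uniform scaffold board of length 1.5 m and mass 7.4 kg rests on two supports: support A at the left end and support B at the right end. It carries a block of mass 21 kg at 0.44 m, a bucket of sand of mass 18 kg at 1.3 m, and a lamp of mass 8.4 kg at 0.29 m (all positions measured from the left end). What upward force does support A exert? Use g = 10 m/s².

Choose support B as the axis so its reaction then has zero moment arm.
Beam weight: 7.4 × 10 = 74 N down at 0.75 m → arm 0.75 m, τ = 74 × 0.75 = 55.5 N·m counterclockwise.
Block: 21 × 10 = 210 N down at 0.44 m → arm 1.06 m, τ = 210 × 1.06 = 222.6 N·m counterclockwise.
Bucket of sand: 18 × 10 = 180 N down at 1.3 m → arm 0.2 m, τ = 180 × 0.2 = 36 N·m counterclockwise.
Lamp: 8.4 × 10 = 84 N down at 0.29 m → arm 1.21 m, τ = 84 × 1.21 = 101.6 N·m counterclockwise.
Net load moment about support B = 415.7 N·m counterclockwise.
Reaction R at support A is upward at 0 m, arm 1.5 m → moment R × 1.5 clockwise.
Στ = 0 ⇒ R × 1.5 = 415.7 ⇒ R = 277 N.

R_A ≈ 277 N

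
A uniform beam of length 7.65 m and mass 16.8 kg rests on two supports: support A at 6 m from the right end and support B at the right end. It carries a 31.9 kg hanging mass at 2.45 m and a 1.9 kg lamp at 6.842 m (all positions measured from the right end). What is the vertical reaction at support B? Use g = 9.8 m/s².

R_B ≈ 242 N

Sum moments about support A (its reaction then has zero moment arm).
Beam weight: 16.8 × 9.8 = 164.6 N down at 3.825 m → arm 2.175 m, τ = 164.6 × 2.175 = 358 N·m clockwise.
Hanging mass: 31.9 × 9.8 = 312.6 N down at 2.45 m → arm 3.55 m, τ = 312.6 × 3.55 = 1110 N·m clockwise.
Lamp: 1.9 × 9.8 = 18.62 N down at 6.842 m → arm 0.842 m, τ = 18.62 × 0.842 = 15.68 N·m counterclockwise.
Net load moment about support A = 1452 N·m clockwise.
Reaction R at support B is upward at 0 m, arm 6 m → moment R × 6 counterclockwise.
Balancing moments: R × 6 = 1452, giving R = 242 N.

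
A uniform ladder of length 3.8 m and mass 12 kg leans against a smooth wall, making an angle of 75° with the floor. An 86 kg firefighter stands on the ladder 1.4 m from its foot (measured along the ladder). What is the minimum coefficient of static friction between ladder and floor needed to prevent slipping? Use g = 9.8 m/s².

μ_min ≈ 0.103

About the foot of the ladder:
Ladder weight 12×9.8 = 117.6 N acts at 1.9 m along the ladder; its horizontal arm is 1.9·cos75° = 0.4918 m → τ = 57.84 N·m clockwise.
Firefighter: 86×9.8 = 842.8 N at 1.4 m → arm 0.3623 m → τ = 305.3 N·m clockwise.
Wall normal N acts horizontally at the top; its moment arm is the height L sinθ = 3.8·sin75° = 3.671 m, counterclockwise.
Balancing moments: N × 3.671 = 363.1, giving N = 98.91 N.
ΣFx = 0 ⇒ f = N_wall = 98.91 N. ΣFy = 0 ⇒ N_floor = 960.4 N.
μ_min = f / N_floor = 98.91 / 960.4 = 0.103.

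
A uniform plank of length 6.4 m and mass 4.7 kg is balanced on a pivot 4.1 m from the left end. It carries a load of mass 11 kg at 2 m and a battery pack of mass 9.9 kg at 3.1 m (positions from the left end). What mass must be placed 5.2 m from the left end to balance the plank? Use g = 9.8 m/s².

m ≈ 33.8 kg

Taking torques about the pivot (at 4.1 m from the left end):
Beam weight: 4.7 × 9.8 = 46.06 N down at 3.2 m → arm 0.9 m, τ = 46.06 × 0.9 = 41.45 N·m counterclockwise.
Load: 11 × 9.8 = 107.8 N down at 2 m → arm 2.1 m, τ = 107.8 × 2.1 = 226.4 N·m counterclockwise.
Battery pack: 9.9 × 9.8 = 97.02 N down at 3.1 m → arm 1 m, τ = 97.02 × 1 = 97.02 N·m counterclockwise.
Net moment of known loads = 364.9 N·m counterclockwise.
An unknown mass m at 5.2 m has arm 1.1 m; its moment is m·g·1.1 clockwise.
Setting net torque to zero: m × 9.8 × 1.1 = 364.9 → m = 364.9 / (9.8 × 1.1) = 33.8 kg.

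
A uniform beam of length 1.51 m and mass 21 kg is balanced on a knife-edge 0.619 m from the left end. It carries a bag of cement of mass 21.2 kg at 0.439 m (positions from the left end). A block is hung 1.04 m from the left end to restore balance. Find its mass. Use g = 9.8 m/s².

m ≈ 2.28 kg

Sum moments about the knife-edge (at 0.619 m from the left end) (the support reaction has zero arm there).
Beam weight: 21 × 9.8 = 205.8 N down at 0.755 m → arm 0.136 m, τ = 205.8 × 0.136 = 27.99 N·m clockwise.
Bag of cement: 21.2 × 9.8 = 207.8 N down at 0.439 m → arm 0.18 m, τ = 207.8 × 0.18 = 37.4 N·m counterclockwise.
Net moment of known loads = 9.41 N·m counterclockwise.
An unknown mass m at 1.04 m has arm 0.421 m; its moment is m·g·0.421 clockwise.
Balancing moments: m × 9.8 × 0.421 = 9.41, giving m = 9.41 / (9.8 × 0.421) = 2.28 kg.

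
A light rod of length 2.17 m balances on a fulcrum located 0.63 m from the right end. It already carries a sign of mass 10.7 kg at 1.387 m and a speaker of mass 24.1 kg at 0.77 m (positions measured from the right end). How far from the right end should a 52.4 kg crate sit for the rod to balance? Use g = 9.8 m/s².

About the fulcrum (at 0.63 m from the right end):
Sign: 10.7 × 9.8 = 104.9 N down at 1.387 m → arm 0.757 m, τ = 104.9 × 0.757 = 79.41 N·m counterclockwise.
Speaker: 24.1 × 9.8 = 236.2 N down at 0.77 m → arm 0.14 m, τ = 236.2 × 0.14 = 33.07 N·m counterclockwise.
Net moment of existing loads = 112.5 N·m counterclockwise.
The crate weighs 52.4 × 9.8 = 513.5 N and must supply an equal clockwise moment, so its lever arm about the fulcrum is 112.5 / 513.5 = 0.219 m.
That puts it at 0.63 − 0.219 = 0.411 m from the right end.

x ≈ 0.411 m from the right end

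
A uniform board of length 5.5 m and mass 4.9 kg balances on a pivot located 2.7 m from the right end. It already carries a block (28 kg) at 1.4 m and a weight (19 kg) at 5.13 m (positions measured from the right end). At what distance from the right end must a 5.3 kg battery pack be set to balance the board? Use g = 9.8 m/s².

Choose the pivot (at 2.7 m from the right end) as the axis so the support reaction has zero arm there.
Beam weight: 4.9 × 9.8 = 48.02 N down at 2.75 m → arm 0.05 m, τ = 48.02 × 0.05 = 2.401 N·m counterclockwise.
Block: 28 × 9.8 = 274.4 N down at 1.4 m → arm 1.3 m, τ = 274.4 × 1.3 = 356.7 N·m clockwise.
Weight: 19 × 9.8 = 186.2 N down at 5.13 m → arm 2.43 m, τ = 186.2 × 2.43 = 452.5 N·m counterclockwise.
Net moment of existing loads = 98.2 N·m counterclockwise.
The battery pack weighs 5.3 × 9.8 = 51.94 N and must supply an equal clockwise moment, so its lever arm about the pivot is 98.2 / 51.94 = 1.89 m.
That puts it at 2.7 − 1.89 = 0.81 m from the right end.

x ≈ 0.81 m from the right end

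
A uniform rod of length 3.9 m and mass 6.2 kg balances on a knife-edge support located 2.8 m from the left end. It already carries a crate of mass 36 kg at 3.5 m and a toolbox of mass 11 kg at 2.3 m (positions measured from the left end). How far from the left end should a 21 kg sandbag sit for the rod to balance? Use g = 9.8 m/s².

Sum moments about the knife-edge support (at 2.8 m from the left end) (the support reaction has zero arm there).
Beam weight: 6.2 × 9.8 = 60.76 N down at 1.95 m → arm 0.85 m, τ = 60.76 × 0.85 = 51.65 N·m counterclockwise.
Crate: 36 × 9.8 = 352.8 N down at 3.5 m → arm 0.7 m, τ = 352.8 × 0.7 = 247 N·m clockwise.
Toolbox: 11 × 9.8 = 107.8 N down at 2.3 m → arm 0.5 m, τ = 107.8 × 0.5 = 53.9 N·m counterclockwise.
Net moment of existing loads = 141.4 N·m clockwise.
The sandbag weighs 21 × 9.8 = 205.8 N and must supply an equal counterclockwise moment, so its lever arm about the knife-edge support is 141.4 / 205.8 = 0.687 m.
That puts it at 2.8 − 0.687 = 2.11 m from the left end.

x ≈ 2.11 m from the left end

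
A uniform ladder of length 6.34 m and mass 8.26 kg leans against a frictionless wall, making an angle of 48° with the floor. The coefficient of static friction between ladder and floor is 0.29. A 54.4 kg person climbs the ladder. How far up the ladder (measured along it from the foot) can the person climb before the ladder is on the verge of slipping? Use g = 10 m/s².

Choose the foot of the ladder as the axis so the floor normal and friction both act there and drop out.
Ladder weight 8.26×10 = 82.6 N acts at 3.17 m along the ladder; its horizontal arm is 3.17·cos48° = 2.121 m → τ = 175.2 N·m clockwise.
Person weight 54.4×10 = 544 N at distance d → arm d·cos48° → τ = 544·d·0.6691 clockwise.
Wall normal N at the top has arm L sinθ = 4.712 m counterclockwise, so Στ = 0 gives N·4.712 = 175.2 + 364·d.
ΣFy = 0 ⇒ N_floor = 626.6 N, so the maximum friction is μ_s·N_floor = 0.29×626.6 = 181.7 N. ΣFx = 0 ⇒ N_wall = f, so at the slipping point N = 181.7 N.
Substituting: 181.7×4.712 = 175.2 + 364·d ⇒ d = (856.2 − 175.2) / 364 = 1.87 m.

d ≈ 1.87 m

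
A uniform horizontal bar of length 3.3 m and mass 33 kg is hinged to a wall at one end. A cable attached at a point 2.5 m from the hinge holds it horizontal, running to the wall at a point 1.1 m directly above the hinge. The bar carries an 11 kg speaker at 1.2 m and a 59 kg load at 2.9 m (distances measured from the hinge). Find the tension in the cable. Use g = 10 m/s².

T ≈ 2370 N

About the hinge:
Beam weight: 33 × 10 = 330 N down at 1.65 m → arm 1.65 m, τ = 330 × 1.65 = 544.5 N·m clockwise.
Speaker: 11 × 10 = 110 N down at 1.2 m → arm 1.2 m, τ = 110 × 1.2 = 132 N·m clockwise.
Load: 59 × 10 = 590 N down at 2.9 m → arm 2.9 m, τ = 590 × 2.9 = 1711 N·m clockwise.
Total clockwise load moment = 2388 N·m.
The cable tension T acts at 2.5 m; only its component perpendicular to the bar, T sinθ, produces torque. sinθ = h/√(h²+d²) = 1.1/√(1.1²+2.5²) = 0.4027.
Στ = 0 ⇒ T × 2.5 × 0.4027 = 2388 ⇒ T = 2388 / 1.007 = 2370 N.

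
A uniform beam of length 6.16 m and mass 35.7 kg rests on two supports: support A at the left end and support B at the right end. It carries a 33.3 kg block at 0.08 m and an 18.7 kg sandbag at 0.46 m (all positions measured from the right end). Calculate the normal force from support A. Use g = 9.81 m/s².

Sum moments about support B (its reaction then has zero moment arm).
Beam weight: 35.7 × 9.81 = 350.2 N down at 3.08 m → arm 3.08 m, τ = 350.2 × 3.08 = 1079 N·m counterclockwise.
Block: 33.3 × 9.81 = 326.7 N down at 0.08 m → arm 0.08 m, τ = 326.7 × 0.08 = 26.14 N·m counterclockwise.
Sandbag: 18.7 × 9.81 = 183.4 N down at 0.46 m → arm 0.46 m, τ = 183.4 × 0.46 = 84.36 N·m counterclockwise.
Net load moment about support B = 1190 N·m counterclockwise.
Reaction R at support A is upward at 6.16 m, arm 6.16 m → moment R × 6.16 clockwise.
Setting net torque to zero: R × 6.16 = 1190 → R = 193 N.

R_A ≈ 193 N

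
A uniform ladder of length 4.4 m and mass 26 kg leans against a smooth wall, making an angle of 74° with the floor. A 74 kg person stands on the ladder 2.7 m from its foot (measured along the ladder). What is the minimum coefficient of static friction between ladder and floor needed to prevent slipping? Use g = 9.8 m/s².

About the foot of the ladder:
Ladder weight 26×9.8 = 254.8 N acts at 2.2 m along the ladder; its horizontal arm is 2.2·cos74° = 0.6064 m → τ = 154.5 N·m clockwise.
Person: 74×9.8 = 725.2 N at 2.7 m → arm 0.7442 m → τ = 539.7 N·m clockwise.
Wall normal N acts horizontally at the top; its moment arm is the height L sinθ = 4.4·sin74° = 4.23 m, counterclockwise.
Στ = 0 ⇒ N × 4.23 = 694.2 ⇒ N = 164.1 N.
ΣFx = 0 ⇒ f = N_wall = 164.1 N. ΣFy = 0 ⇒ N_floor = 980 N.
μ_min = f / N_floor = 164.1 / 980 = 0.167.

μ_min ≈ 0.167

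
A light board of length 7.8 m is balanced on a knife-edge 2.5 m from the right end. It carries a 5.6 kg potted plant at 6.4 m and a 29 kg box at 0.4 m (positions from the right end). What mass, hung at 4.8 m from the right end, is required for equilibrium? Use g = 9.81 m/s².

m ≈ 17 kg

Take moments about the knife-edge (at 2.5 m from the right end).
Potted plant: 5.6 × 9.81 = 54.94 N down at 6.4 m → arm 3.9 m, τ = 54.94 × 3.9 = 214.3 N·m counterclockwise.
Box: 29 × 9.81 = 284.5 N down at 0.4 m → arm 2.1 m, τ = 284.5 × 2.1 = 597.5 N·m clockwise.
Net moment of known loads = 383.2 N·m clockwise.
An unknown mass m at 4.8 m has arm 2.3 m; its moment is m·g·2.3 counterclockwise.
Setting net torque to zero: m × 9.81 × 2.3 = 383.2 → m = 383.2 / (9.81 × 2.3) = 17 kg.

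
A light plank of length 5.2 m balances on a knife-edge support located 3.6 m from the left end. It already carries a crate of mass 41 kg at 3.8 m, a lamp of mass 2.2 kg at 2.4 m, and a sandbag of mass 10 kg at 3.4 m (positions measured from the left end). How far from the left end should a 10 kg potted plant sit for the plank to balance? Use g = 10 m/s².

About the knife-edge support (at 3.6 m from the left end):
Crate: 41 × 10 = 410 N down at 3.8 m → arm 0.2 m, τ = 410 × 0.2 = 82 N·m clockwise.
Lamp: 2.2 × 10 = 22 N down at 2.4 m → arm 1.2 m, τ = 22 × 1.2 = 26.4 N·m counterclockwise.
Sandbag: 10 × 10 = 100 N down at 3.4 m → arm 0.2 m, τ = 100 × 0.2 = 20 N·m counterclockwise.
Net moment of existing loads = 35.6 N·m clockwise.
The potted plant weighs 10 × 10 = 100 N and must supply an equal counterclockwise moment, so its lever arm about the knife-edge support is 35.6 / 100 = 0.356 m.
That puts it at 3.6 − 0.356 = 3.24 m from the left end.

x ≈ 3.24 m from the left end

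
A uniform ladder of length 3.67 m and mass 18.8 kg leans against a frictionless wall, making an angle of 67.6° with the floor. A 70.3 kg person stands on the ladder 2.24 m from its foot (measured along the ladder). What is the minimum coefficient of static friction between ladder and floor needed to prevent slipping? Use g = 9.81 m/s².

Taking torques about the foot of the ladder:
Ladder weight 18.8×9.81 = 184.4 N acts at 1.835 m along the ladder; its horizontal arm is 1.835·cos67.6° = 0.6993 m → τ = 129 N·m clockwise.
Person: 70.3×9.81 = 689.6 N at 2.24 m → arm 0.8536 m → τ = 588.6 N·m clockwise.
Wall normal N acts horizontally at the top; its moment arm is the height L sinθ = 3.67·sin67.6° = 3.393 m, counterclockwise.
Balancing moments: N × 3.393 = 717.6, giving N = 211.5 N.
ΣFx = 0 ⇒ f = N_wall = 211.5 N. ΣFy = 0 ⇒ N_floor = 874 N.
μ_min = f / N_floor = 211.5 / 874 = 0.242.

μ_min ≈ 0.242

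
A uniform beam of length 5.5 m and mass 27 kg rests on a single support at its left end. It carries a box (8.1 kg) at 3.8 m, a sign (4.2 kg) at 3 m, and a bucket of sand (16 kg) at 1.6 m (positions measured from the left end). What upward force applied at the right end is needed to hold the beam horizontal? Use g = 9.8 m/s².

Sum moments about the left end (the unknown pivot reaction has zero arm there).
Beam weight: 27 × 9.8 = 264.6 N down at 2.75 m → arm 2.75 m, τ = 264.6 × 2.75 = 727.7 N·m clockwise.
Box: 8.1 × 9.8 = 79.38 N down at 3.8 m → arm 3.8 m, τ = 79.38 × 3.8 = 301.6 N·m clockwise.
Sign: 4.2 × 9.8 = 41.16 N down at 3 m → arm 3 m, τ = 41.16 × 3 = 123.5 N·m clockwise.
Bucket of sand: 16 × 9.8 = 156.8 N down at 1.6 m → arm 1.6 m, τ = 156.8 × 1.6 = 250.9 N·m clockwise.
Net moment of the loads = 1404 N·m clockwise.
The upward force F acts at the right end, arm 5.5 m, giving F × 5.5 counterclockwise.
Στ = 0 ⇒ F × 5.5 = 1404 ⇒ F = 1404 / 5.5 = 255 N.

F ≈ 255 N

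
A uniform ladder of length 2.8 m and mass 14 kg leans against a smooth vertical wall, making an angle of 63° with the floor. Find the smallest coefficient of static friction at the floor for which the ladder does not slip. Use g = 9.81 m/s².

μ_min ≈ 0.255

Choose the foot of the ladder as the axis so the floor normal and friction both act there and drop out.
Ladder weight 14×9.81 = 137.3 N acts at 1.4 m along the ladder; its horizontal arm is 1.4·cos63° = 0.6356 m → τ = 87.27 N·m clockwise.
Wall normal N acts horizontally at the top; its moment arm is the height L sinθ = 2.8·sin63° = 2.495 m, counterclockwise.
Στ = 0 ⇒ N × 2.495 = 87.27 ⇒ N = 34.98 N.
ΣFx = 0 ⇒ f = N_wall = 34.98 N. ΣFy = 0 ⇒ N_floor = 137.3 N.
μ_min = f / N_floor = 34.98 / 137.3 = 0.255.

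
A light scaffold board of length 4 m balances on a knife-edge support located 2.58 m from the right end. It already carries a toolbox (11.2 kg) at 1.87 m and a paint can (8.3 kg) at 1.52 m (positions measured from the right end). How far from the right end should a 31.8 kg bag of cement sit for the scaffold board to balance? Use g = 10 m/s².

x ≈ 3.11 m from the right end

Take moments about the knife-edge support (at 2.58 m from the right end).
Toolbox: 11.2 × 10 = 112 N down at 1.87 m → arm 0.71 m, τ = 112 × 0.71 = 79.52 N·m clockwise.
Paint can: 8.3 × 10 = 83 N down at 1.52 m → arm 1.06 m, τ = 83 × 1.06 = 87.98 N·m clockwise.
Net moment of existing loads = 167.5 N·m clockwise.
The bag of cement weighs 31.8 × 10 = 318 N and must supply an equal counterclockwise moment, so its lever arm about the knife-edge support is 167.5 / 318 = 0.527 m.
That puts it at 2.58 + 0.527 = 3.11 m from the right end.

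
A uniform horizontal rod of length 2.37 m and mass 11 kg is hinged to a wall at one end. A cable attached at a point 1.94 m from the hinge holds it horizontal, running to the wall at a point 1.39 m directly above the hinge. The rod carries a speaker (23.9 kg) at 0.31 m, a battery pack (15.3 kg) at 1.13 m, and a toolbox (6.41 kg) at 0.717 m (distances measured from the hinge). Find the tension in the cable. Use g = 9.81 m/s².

T ≈ 368 N

About the hinge:
Beam weight: 11 × 9.81 = 107.9 N down at 1.185 m → arm 1.185 m, τ = 107.9 × 1.185 = 127.9 N·m clockwise.
Speaker: 23.9 × 9.81 = 234.5 N down at 0.31 m → arm 0.31 m, τ = 234.5 × 0.31 = 72.69 N·m clockwise.
Battery pack: 15.3 × 9.81 = 150.1 N down at 1.13 m → arm 1.13 m, τ = 150.1 × 1.13 = 169.6 N·m clockwise.
Toolbox: 6.41 × 9.81 = 62.88 N down at 0.717 m → arm 0.717 m, τ = 62.88 × 0.717 = 45.08 N·m clockwise.
Total clockwise load moment = 415.3 N·m.
The cable tension T acts at 1.94 m; only its component perpendicular to the rod, T sinθ, produces torque. sinθ = h/√(h²+d²) = 1.39/√(1.39²+1.94²) = 0.5824.
Balancing moments: T × 1.94 × 0.5824 = 415.3, giving T = 415.3 / 1.13 = 368 N.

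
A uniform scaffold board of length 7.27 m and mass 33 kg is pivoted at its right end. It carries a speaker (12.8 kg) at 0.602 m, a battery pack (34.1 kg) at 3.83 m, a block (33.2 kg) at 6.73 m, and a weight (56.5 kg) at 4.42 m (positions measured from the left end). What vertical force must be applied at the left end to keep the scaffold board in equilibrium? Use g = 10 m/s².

Choose the right end as the axis so the unknown pivot reaction has zero arm there.
Beam weight: 33 × 10 = 330 N down at 3.635 m → arm 3.635 m, τ = 330 × 3.635 = 1200 N·m counterclockwise.
Speaker: 12.8 × 10 = 128 N down at 0.602 m → arm 6.668 m, τ = 128 × 6.668 = 853.5 N·m counterclockwise.
Battery pack: 34.1 × 10 = 341 N down at 3.83 m → arm 3.44 m, τ = 341 × 3.44 = 1173 N·m counterclockwise.
Block: 33.2 × 10 = 332 N down at 6.73 m → arm 0.54 m, τ = 332 × 0.54 = 179.3 N·m counterclockwise.
Weight: 56.5 × 10 = 565 N down at 4.42 m → arm 2.85 m, τ = 565 × 2.85 = 1610 N·m counterclockwise.
Net moment of the loads = 5016 N·m counterclockwise.
The upward force F acts at the left end, arm 7.27 m, giving F × 7.27 clockwise.
For rotational equilibrium, F × 7.27 = 5016, so F = 5016 / 7.27 = 690 N.

F ≈ 690 N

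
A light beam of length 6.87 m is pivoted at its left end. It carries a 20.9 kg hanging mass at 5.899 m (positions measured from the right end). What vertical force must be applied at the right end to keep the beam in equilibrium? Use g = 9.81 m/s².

Take moments about the left end.
Hanging mass: 20.9 × 9.81 = 205 N down at 5.899 m → arm 0.971 m, τ = 205 × 0.971 = 199.1 N·m clockwise.
Net moment of the loads = 199.1 N·m clockwise.
The upward force F acts at the right end, arm 6.87 m, giving F × 6.87 counterclockwise.
Στ = 0 ⇒ F × 6.87 = 199.1 ⇒ F = 199.1 / 6.87 = 29 N.

F ≈ 29 N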